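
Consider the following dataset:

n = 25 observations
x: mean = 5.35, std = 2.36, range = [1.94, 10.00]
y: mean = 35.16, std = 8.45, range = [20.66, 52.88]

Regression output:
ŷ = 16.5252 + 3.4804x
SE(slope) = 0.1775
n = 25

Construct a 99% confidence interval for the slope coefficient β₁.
The 99% CI for β₁ is (2.9821, 3.9787)

Confidence interval for the slope:

The 99% CI for β₁ is: β̂₁ ± t*(α/2, n-2) × SE(β̂₁)

Step 1: Find critical t-value
- Confidence level = 0.99
- Degrees of freedom = n - 2 = 25 - 2 = 23
- t*(α/2, 23) = 2.8073

Step 2: Calculate margin of error
Margin = 2.8073 × 0.1775 = 0.4983

Step 3: Construct interval
CI = 3.4804 ± 0.4983
CI = (2.9821, 3.9787)

Interpretation: intervals built this way capture the true β₁ in 99% of repeated samples; here the plausible range for the per-unit effect of x on y is 2.9821 to 3.9787.
Both endpoints are positive, so the data support a genuinely positive slope at this confidence level.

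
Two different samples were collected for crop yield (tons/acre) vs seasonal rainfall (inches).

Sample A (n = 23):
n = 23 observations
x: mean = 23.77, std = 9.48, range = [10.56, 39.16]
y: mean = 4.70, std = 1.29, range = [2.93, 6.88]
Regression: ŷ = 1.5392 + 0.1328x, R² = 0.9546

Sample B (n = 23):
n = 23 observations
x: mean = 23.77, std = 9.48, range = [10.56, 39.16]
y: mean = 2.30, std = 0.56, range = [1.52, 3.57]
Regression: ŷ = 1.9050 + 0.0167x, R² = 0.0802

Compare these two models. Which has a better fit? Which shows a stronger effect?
Model A has the better fit (R² = 0.9546 vs 0.0802). Model A shows the stronger effect (|β₁| = 0.1328 vs 0.0167).

Model Comparison:

Goodness of fit (R²):
- Model A: R² = 0.9546 → 95.46% of variance in crop yield explained
- Model B: R² = 0.0802 → 8.02% of variance in crop yield explained
- 0.9546 > 0.0802 → Model A has the better fit

Which has the larger per-inch effect? (|β₁|)
- Model A: β₁ = 0.1328 → predicted crop yield rises 0.1328 tons/acre per additional inch of rainfall
- Model B: β₁ = 0.0167 → predicted crop yield rises 0.0167 tons/acre per additional inch of rainfall
- |0.1328| > |0.0167| → Model A shows the stronger marginal effect

Notes:
- The two samples could reflect different populations, time periods, or measurement quality.
- A steeper slope doesn't make a better model if the scatter around the line is large.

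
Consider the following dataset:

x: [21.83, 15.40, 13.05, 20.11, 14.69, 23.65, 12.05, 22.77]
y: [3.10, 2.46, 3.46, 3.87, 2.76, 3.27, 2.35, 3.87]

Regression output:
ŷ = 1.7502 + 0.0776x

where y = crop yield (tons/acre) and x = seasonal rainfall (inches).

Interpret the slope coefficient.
On average, crop yield is about 0.0776 tons/acre higher for every extra inch of rainfall.

The slope coefficient β₁ = 0.0776 represents the marginal effect of rainfall on crop yield.

Interpretation:
- Rainfall up by 1 inch → predicted crop yield increases by 0.0776 tons/acre
- This is a linear approximation: the same per-unit change is assumed across the whole observed x range

The intercept β₀ = 1.7502 is the predicted crop yield when rainfall = 0; since the smallest observed x is 12.05, this is an extrapolation and mainly anchors the line.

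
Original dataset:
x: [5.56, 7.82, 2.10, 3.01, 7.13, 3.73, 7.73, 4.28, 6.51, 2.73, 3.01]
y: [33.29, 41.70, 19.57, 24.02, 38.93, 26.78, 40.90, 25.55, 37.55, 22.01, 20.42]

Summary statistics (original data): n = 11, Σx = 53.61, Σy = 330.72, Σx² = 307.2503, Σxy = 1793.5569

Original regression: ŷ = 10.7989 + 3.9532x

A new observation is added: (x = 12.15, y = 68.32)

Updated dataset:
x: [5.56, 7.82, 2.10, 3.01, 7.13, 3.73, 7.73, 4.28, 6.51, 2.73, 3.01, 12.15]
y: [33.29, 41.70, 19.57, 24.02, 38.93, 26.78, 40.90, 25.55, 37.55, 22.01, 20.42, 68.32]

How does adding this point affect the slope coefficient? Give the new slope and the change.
Adding the point moves β₁ from 3.9532 to 4.6229, i.e. it increases by 0.6697 (+16.9%).

x = 12.15 lies well outside the original x-range [2.10, 7.82] (x̄ ≈ 4.87), so this observation has high leverage and can move the slope substantially.

Step 1: Update the sums with the new point (n goes from 11 to 12)
Σx  = 53.61 + 12.15 = 65.76
Σy  = 330.72 + 68.32 = 399.04
Σx² = 307.2503 + 12.15² = 307.2503 + 147.6225 = 454.8728
Σxy = 1793.5569 + 12.15×68.32 = 1793.5569 + 830.0880 = 2623.6449

Step 2: Recompute the slope with b₁ = (nΣxy − ΣxΣy) / (nΣx² − (Σx)²)
Numerator   = 12×2623.6449 − 65.76×399.04 = 31483.7388 − 26240.8704 = 5242.8684
Denominator = 12×454.8728 − 65.76² = 5458.4736 − 4324.3776 = 1134.0960
b₁(new) = 5242.8684 / 1134.0960 = 4.6229

(Same formula on the original sums: (11×1793.5569 − 53.61×330.72) / (11×307.2503 − 53.61²) = 1999.2267 / 505.7212 = 3.9532, matching the given fit.)

Step 3: Change in slope
Δβ₁ = 4.6229 − 3.9532 = +0.6697
Relative change = +0.6697 / 3.9532 × 100% = +16.9%
→ the slope increases when the point is added.

A high-leverage point only changes the slope if it is off the original line; here y = 68.32 is above the original trend, so the slope increases.
In practice: check such a point for data-entry or measurement error.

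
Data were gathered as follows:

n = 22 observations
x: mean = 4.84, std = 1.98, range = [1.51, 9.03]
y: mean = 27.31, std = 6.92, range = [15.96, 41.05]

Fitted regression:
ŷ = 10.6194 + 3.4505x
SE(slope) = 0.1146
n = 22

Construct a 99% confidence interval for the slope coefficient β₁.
The 99% CI for β₁ is (3.1244, 3.7766)

Confidence interval for the slope:

The 99% CI for β₁ is: β̂₁ ± t*(α/2, n-2) × SE(β̂₁)

Step 1: Find critical t-value
- Confidence level = 0.99
- Degrees of freedom = n - 2 = 22 - 2 = 20
- t*(α/2, 20) = 2.8453

Step 2: Calculate margin of error
Margin = 2.8453 × 0.1146 = 0.3261

Step 3: Construct interval
CI = 3.4505 ± 0.3261
CI = (3.1244, 3.7766)

Interpretation: intervals built this way capture the true β₁ in 99% of repeated samples; here the plausible range for the per-unit effect of x on y is 3.1244 to 3.7766.
Both endpoints are positive, so the data support a genuinely positive slope at this confidence level.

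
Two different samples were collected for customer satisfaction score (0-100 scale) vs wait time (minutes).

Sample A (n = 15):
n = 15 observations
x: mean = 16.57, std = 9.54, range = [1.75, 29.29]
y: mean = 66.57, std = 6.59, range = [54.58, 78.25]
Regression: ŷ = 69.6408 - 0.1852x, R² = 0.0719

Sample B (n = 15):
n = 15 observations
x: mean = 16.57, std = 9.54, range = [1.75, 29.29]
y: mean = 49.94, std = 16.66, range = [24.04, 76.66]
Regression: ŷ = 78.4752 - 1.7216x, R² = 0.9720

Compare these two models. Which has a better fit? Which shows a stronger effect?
Model B has the better fit (R² = 0.9720 vs 0.0719). Model B shows the stronger effect (|β₁| = 1.7216 vs 0.1852).

Model Comparison:

Fit — compare R²:
- Model A: R² = 0.0719 → 7.19% of variance in satisfaction score explained
- Model B: R² = 0.9720 → 97.20% of variance in satisfaction score explained
- 0.9720 > 0.0719 → Model B has the better fit

Effect size (slope magnitude):
- Model A: β₁ = -0.1852 → predicted satisfaction score falls 0.1852 points per additional minute of wait time
- Model B: β₁ = -1.7216 → predicted satisfaction score falls 1.7216 points per additional minute of wait time
- |-0.1852| < |-1.7216| → Model B shows the stronger marginal effect

Note: The two samples could reflect different populations, time periods, or measurement quality.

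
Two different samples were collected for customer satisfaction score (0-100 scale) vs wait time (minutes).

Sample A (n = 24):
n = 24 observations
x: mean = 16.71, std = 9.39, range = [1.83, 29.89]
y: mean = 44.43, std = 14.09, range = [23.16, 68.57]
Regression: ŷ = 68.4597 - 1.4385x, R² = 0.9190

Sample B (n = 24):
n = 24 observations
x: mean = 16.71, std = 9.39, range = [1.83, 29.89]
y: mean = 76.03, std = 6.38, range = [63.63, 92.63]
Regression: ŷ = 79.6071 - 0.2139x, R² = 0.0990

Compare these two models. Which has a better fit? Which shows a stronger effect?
Model A has the better fit (R² = 0.9190 vs 0.0990). Model A shows the stronger effect (|β₁| = 1.4385 vs 0.2139).

Model Comparison:

Which explains more variance? (R²)
- Model A: R² = 0.9190 → 91.90% of variance in satisfaction score explained
- Model B: R² = 0.0990 → 9.90% of variance in satisfaction score explained
- 0.9190 > 0.0990 → Model A has the better fit

Effect size (slope magnitude):
- Model A: β₁ = -1.4385 → predicted satisfaction score falls 1.4385 points per additional minute of wait time
- Model B: β₁ = -0.2139 → predicted satisfaction score falls 0.2139 points per additional minute of wait time
- |-1.4385| > |-0.2139| → Model A shows the stronger marginal effect

Note: A better fit (higher R²) doesn't necessarily mean a more important relationship.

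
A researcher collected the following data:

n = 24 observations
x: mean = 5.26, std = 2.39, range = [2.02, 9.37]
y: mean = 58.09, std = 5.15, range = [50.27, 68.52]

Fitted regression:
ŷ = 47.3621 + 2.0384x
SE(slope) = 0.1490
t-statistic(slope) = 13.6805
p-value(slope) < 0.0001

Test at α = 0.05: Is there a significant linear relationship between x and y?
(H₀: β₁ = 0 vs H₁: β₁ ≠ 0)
Reject H₀: p-value < 0.0001 < α = 0.05. The linear relationship is significant at the 5% level.

Hypothesis test for the slope coefficient:

H₀: β₁ = 0 (no linear relationship)
H₁: β₁ ≠ 0 (linear relationship exists)

Test statistic: t = β̂₁ / SE(β̂₁) = 2.0384 / 0.1490 = 13.6805

With df = 22, the two-sided p-value for |t| = 13.6805 is <0.0001.

Decision rule: reject H₀ if p-value < α.
p-value < 0.0001 < α = 0.05 → reject H₀.

At α = 0.05 the data do provide convincing evidence of a nonzero slope.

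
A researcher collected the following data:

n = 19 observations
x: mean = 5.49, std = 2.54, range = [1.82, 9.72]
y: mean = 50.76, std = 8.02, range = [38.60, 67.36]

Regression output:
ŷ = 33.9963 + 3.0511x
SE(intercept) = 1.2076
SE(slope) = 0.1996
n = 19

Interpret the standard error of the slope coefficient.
SE(slope) = 0.1996 measures the uncertainty in the estimated slope. The coefficient is estimated precisely (SE/|β̂₁| = 6.5%).

SE(β̂₁) = 0.1996 says: if we drew many samples of n = 19 from the same population and refit each time, the fitted slopes would scatter with a standard deviation of roughly 0.1996 around the true β₁.

Relative precision:
- SE / |β̂₁| = 0.1996 / 3.0511 = 6.5%
- Rule of thumb (under 20%: precise; 20% to under 50%: moderately precise; 50% or more: imprecise) → precise

Rough 95% range (±2 SE): 3.0511 ± 0.3992 → (2.6519, 3.4503).

What drives SE(β̂₁): wider spread of x values → smaller SE; more residual scatter → larger SE.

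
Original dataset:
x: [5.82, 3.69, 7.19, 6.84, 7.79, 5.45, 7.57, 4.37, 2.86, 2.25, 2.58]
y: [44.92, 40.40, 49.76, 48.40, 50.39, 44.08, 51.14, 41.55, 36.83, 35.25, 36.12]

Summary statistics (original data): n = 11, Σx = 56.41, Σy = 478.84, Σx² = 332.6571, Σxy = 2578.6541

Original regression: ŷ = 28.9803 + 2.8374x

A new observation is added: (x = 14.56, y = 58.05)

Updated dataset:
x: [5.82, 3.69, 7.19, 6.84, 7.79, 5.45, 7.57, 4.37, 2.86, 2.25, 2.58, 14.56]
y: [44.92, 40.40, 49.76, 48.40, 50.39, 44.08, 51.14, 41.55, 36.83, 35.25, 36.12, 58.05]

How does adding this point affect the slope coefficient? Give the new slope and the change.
The slope changes from 2.8374 to 1.9901 (change of -0.8473, or -29.9%).

x = 14.56 lies well outside the original x-range [2.25, 7.79] (x̄ ≈ 5.13), so this observation has high leverage and can move the slope substantially.

Step 1: Update the sums with the new point (n goes from 11 to 12)
Σx  = 56.41 + 14.56 = 70.97
Σy  = 478.84 + 58.05 = 536.89
Σx² = 332.6571 + 14.56² = 332.6571 + 211.9936 = 544.6507
Σxy = 2578.6541 + 14.56×58.05 = 2578.6541 + 845.2080 = 3423.8621

Step 2: Recompute the slope with b₁ = (nΣxy − ΣxΣy) / (nΣx² − (Σx)²)
Numerator   = 12×3423.8621 − 70.97×536.89 = 41086.3452 − 38103.0833 = 2983.2619
Denominator = 12×544.6507 − 70.97² = 6535.8084 − 5036.7409 = 1499.0675
b₁(new) = 2983.2619 / 1499.0675 = 1.9901

(Same formula on the original sums: (11×2578.6541 − 56.41×478.84) / (11×332.6571 − 56.41²) = 1353.8307 / 477.1400 = 2.8374, matching the given fit.)

Step 3: Change in slope
Δβ₁ = 1.9901 − 2.8374 = -0.8473
Relative change = -0.8473 / 2.8374 × 100% = -29.9%
→ the slope decreases when the point is added.

Because the point sits below the extension of the original line at a high-leverage x, it tilts the fit down.
In practice: investigate whether it comes from the same population as the rest of the sample.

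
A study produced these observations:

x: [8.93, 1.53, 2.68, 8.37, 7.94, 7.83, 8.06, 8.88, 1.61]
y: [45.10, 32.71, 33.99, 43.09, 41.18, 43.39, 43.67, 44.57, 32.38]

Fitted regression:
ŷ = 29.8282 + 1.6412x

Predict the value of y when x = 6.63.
ŷ = 40.7094

Plug x = 6.63 into the fitted line:

ŷ = 29.8282 + 1.6412 × 6.63
ŷ = 29.8282 + 10.8812
ŷ = 40.7094

This is the fitted mean response at that x — an individual observation would come with a wider prediction interval.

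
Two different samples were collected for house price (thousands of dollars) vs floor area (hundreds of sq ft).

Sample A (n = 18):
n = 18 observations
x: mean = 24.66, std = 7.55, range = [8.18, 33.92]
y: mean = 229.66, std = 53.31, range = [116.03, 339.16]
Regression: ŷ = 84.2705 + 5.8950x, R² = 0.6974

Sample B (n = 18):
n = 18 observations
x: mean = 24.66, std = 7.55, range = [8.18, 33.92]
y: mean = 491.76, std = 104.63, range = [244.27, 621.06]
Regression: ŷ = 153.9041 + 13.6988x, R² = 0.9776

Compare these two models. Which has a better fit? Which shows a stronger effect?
Model B has the better fit (R² = 0.9776 vs 0.6974). Model B shows the stronger effect (|β₁| = 13.6988 vs 5.8950).

Model Comparison:

Fit — compare R²:
- Model A: R² = 0.6974 → 69.74% of variance in house price explained
- Model B: R² = 0.9776 → 97.76% of variance in house price explained
- 0.9776 > 0.6974 → Model B has the better fit

Which has the larger per-hundred sq ft effect? (|β₁|)
- Model A: β₁ = 5.8950 → predicted house price rises 5.8950 thousand dollars per additional hundred sq ft of floor area
- Model B: β₁ = 13.6988 → predicted house price rises 13.6988 thousand dollars per additional hundred sq ft of floor area
- |5.8950| < |13.6988| → Model B shows the stronger marginal effect

Notes:
- R² measures how tightly points cluster around the line; β₁ measures how steep the line is — they answer different questions.
- The two samples could reflect different populations, time periods, or measurement quality.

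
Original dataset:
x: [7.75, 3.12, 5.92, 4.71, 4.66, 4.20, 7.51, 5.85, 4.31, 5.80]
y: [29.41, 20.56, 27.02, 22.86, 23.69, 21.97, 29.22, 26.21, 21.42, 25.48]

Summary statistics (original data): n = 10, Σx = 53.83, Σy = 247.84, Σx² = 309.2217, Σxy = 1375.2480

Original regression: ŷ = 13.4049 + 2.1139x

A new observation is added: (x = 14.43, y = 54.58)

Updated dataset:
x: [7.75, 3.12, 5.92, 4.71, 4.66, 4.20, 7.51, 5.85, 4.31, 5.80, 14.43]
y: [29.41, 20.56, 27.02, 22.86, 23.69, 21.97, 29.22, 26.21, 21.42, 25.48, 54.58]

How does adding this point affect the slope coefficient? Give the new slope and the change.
The slope changes from 2.1139 to 3.0490 (change of +0.9351, or +44.2%).

The new point has HIGH LEVERAGE: x = 14.43 is far from the original mean x̄ = 53.83/10 ≈ 5.38 (original range [3.12, 7.75]).

Step 1: Update the sums with the new point (n goes from 10 to 11)
Σx  = 53.83 + 14.43 = 68.26
Σy  = 247.84 + 54.58 = 302.42
Σx² = 309.2217 + 14.43² = 309.2217 + 208.2249 = 517.4466
Σxy = 1375.2480 + 14.43×54.58 = 1375.2480 + 787.5894 = 2162.8374

Step 2: Recompute the slope with b₁ = (nΣxy − ΣxΣy) / (nΣx² − (Σx)²)
Numerator   = 11×2162.8374 − 68.26×302.42 = 23791.2114 − 20643.1892 = 3148.0222
Denominator = 11×517.4466 − 68.26² = 5691.9126 − 4659.4276 = 1032.4850
b₁(new) = 3148.0222 / 1032.4850 = 3.0490

(Same formula on the original sums: (10×1375.2480 − 53.83×247.84) / (10×309.2217 − 53.83²) = 411.2528 / 194.5481 = 2.1139, matching the given fit.)

Step 3: Change in slope
Δβ₁ = 3.0490 − 2.1139 = +0.9351
Relative change = +0.9351 / 2.1139 × 100% = +44.2%
→ the slope increases when the point is added.

Because the point sits above the extension of the original line at a high-leverage x, it tilts the fit up.
In practice: check such a point for data-entry or measurement error.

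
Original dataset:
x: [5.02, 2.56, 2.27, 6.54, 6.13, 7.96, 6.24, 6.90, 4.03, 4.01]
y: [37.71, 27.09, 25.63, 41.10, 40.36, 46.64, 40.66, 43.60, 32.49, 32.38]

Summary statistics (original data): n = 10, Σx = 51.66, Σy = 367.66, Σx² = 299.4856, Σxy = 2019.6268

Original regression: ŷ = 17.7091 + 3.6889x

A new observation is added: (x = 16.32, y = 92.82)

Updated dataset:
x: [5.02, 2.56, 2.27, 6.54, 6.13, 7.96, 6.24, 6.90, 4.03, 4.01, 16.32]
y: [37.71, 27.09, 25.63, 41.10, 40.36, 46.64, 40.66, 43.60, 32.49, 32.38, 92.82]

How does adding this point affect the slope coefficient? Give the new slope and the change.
New slope β₁ = 4.7263 versus 3.6889 before: a change of +1.0374 (+28.1%).

x = 16.32 lies well outside the original x-range [2.27, 7.96] (x̄ ≈ 5.17), so this observation has high leverage and can move the slope substantially.

Step 1: Update the sums with the new point (n goes from 10 to 11)
Σx  = 51.66 + 16.32 = 67.98
Σy  = 367.66 + 92.82 = 460.48
Σx² = 299.4856 + 16.32² = 299.4856 + 266.3424 = 565.8280
Σxy = 2019.6268 + 16.32×92.82 = 2019.6268 + 1514.8224 = 3534.4492

Step 2: Recompute the slope with b₁ = (nΣxy − ΣxΣy) / (nΣx² − (Σx)²)
Numerator   = 11×3534.4492 − 67.98×460.48 = 38878.9412 − 31303.4304 = 7575.5108
Denominator = 11×565.8280 − 67.98² = 6224.1080 − 4621.2804 = 1602.8276
b₁(new) = 7575.5108 / 1602.8276 = 4.7263

(Same formula on the original sums: (10×2019.6268 − 51.66×367.66) / (10×299.4856 − 51.66²) = 1202.9524 / 326.1004 = 3.6889, matching the given fit.)

Step 3: Change in slope
Δβ₁ = 4.7263 − 3.6889 = +1.0374
Relative change = +1.0374 / 3.6889 × 100% = +28.1%
→ the slope increases when the point is added.

Because the point sits above the extension of the original line at a high-leverage x, it tilts the fit up.
In practice: investigate whether it comes from the same population as the rest of the sample.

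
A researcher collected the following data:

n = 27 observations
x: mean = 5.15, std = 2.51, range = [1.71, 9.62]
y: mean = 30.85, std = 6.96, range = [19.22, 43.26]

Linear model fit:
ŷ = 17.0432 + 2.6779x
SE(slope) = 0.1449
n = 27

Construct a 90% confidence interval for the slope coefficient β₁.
The 90% CI for β₁ is (2.4304, 2.9254)

Confidence interval for the slope:

The 90% CI for β₁ is: β̂₁ ± t*(α/2, n-2) × SE(β̂₁)

Step 1: Find critical t-value
- Confidence level = 0.9
- Degrees of freedom = n - 2 = 27 - 2 = 25
- t*(α/2, 25) = 1.7081

Step 2: Calculate margin of error
Margin = 1.7081 × 0.1449 = 0.2475

Step 3: Construct interval
CI = 2.6779 ± 0.2475
CI = (2.4304, 2.9254)

Interpretation: We are 90% confident that the true slope β₁ lies between 2.4304 and 2.9254.
Since 0 is outside the interval, a two-sided test at α = 0.10 would reject H₀: β₁ = 0.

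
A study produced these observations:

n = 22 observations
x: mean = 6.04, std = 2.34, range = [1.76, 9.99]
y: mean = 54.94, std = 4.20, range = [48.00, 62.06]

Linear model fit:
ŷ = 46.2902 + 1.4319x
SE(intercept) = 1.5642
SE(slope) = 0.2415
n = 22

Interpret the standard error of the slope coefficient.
SE(β̂₁) = 0.2415 is the estimated standard deviation of the slope estimate across repeated samples; relative to β̂₁ = 1.4319 that is 16.9%, a precise estimate.

SE(β̂₁) = 0.2415 says: if we drew many samples of n = 22 from the same population and refit each time, the fitted slopes would scatter with a standard deviation of roughly 0.2415 around the true β₁.

Relative precision:
- SE / |β̂₁| = 0.2415 / 1.4319 = 16.9%
- Rule of thumb (under 20%: precise; 20% to under 50%: moderately precise; 50% or more: imprecise) → precise

Rough 95% range (±2 SE): 1.4319 ± 0.4830 → (0.9489, 1.9149).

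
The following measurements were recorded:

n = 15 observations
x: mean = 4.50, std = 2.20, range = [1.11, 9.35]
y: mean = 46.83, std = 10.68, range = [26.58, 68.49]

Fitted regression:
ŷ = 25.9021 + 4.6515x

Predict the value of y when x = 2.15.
ŷ = 35.9028

To predict y for x = 2.15, substitute into the regression equation:

ŷ = 25.9021 + 4.6515 × 2.15
ŷ = 25.9021 + 10.0007
ŷ = 35.9028

This is a point prediction; actual observations scatter around it by roughly the residual standard deviation.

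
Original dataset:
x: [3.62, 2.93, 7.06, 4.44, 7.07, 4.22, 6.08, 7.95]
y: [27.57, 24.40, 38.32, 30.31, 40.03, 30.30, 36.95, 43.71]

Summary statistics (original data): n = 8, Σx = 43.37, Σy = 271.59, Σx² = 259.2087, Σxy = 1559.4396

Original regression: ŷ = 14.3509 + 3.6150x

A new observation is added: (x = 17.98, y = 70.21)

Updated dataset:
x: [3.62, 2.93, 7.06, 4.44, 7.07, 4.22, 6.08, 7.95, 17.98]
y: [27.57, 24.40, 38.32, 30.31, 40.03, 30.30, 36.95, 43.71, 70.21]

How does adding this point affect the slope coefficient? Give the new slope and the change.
New slope β₁ = 2.9940 versus 3.6150 before: a change of -0.6210 (-17.2%).

The new point has HIGH LEVERAGE: x = 17.98 is far from the original mean x̄ = 43.37/8 ≈ 5.42 (original range [2.93, 7.95]).

Step 1: Update the sums with the new point (n goes from 8 to 9)
Σx  = 43.37 + 17.98 = 61.35
Σy  = 271.59 + 70.21 = 341.80
Σx² = 259.2087 + 17.98² = 259.2087 + 323.2804 = 582.4891
Σxy = 1559.4396 + 17.98×70.21 = 1559.4396 + 1262.3758 = 2821.8154

Step 2: Recompute the slope with b₁ = (nΣxy − ΣxΣy) / (nΣx² − (Σx)²)
Numerator   = 9×2821.8154 − 61.35×341.80 = 25396.3386 − 20969.4300 = 4426.9086
Denominator = 9×582.4891 − 61.35² = 5242.4019 − 3763.8225 = 1478.5794
b₁(new) = 4426.9086 / 1478.5794 = 2.9940

(Same formula on the original sums: (8×1559.4396 − 43.37×271.59) / (8×259.2087 − 43.37²) = 696.6585 / 192.7127 = 3.6150, matching the given fit.)

Step 3: Change in slope
Δβ₁ = 2.9940 − 3.6150 = -0.6210
Relative change = -0.6210 / 3.6150 × 100% = -17.2%
→ the slope decreases when the point is added.

A high-leverage point only changes the slope if it is off the original line; here y = 70.21 is below the original trend, so the slope decreases.
In practice: check such a point for data-entry or measurement error; investigate whether it comes from the same population as the rest of the sample.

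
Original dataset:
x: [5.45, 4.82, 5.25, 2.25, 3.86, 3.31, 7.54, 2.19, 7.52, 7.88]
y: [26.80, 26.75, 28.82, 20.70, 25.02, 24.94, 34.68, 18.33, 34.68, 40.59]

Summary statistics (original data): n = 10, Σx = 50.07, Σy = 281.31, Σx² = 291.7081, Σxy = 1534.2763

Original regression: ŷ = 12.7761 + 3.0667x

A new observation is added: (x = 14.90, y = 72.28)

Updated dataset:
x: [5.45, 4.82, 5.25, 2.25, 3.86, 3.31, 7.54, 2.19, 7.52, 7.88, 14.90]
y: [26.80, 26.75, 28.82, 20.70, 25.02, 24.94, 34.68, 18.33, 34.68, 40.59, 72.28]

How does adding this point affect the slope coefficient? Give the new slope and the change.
Adding the point moves β₁ from 3.0667 to 4.0222, i.e. it increases by 0.9555 (+31.2%).

x = 14.90 lies well outside the original x-range [2.19, 7.88] (x̄ ≈ 5.01), so this observation has high leverage and can move the slope substantially.

Step 1: Update the sums with the new point (n goes from 10 to 11)
Σx  = 50.07 + 14.90 = 64.97
Σy  = 281.31 + 72.28 = 353.59
Σx² = 291.7081 + 14.90² = 291.7081 + 222.0100 = 513.7181
Σxy = 1534.2763 + 14.90×72.28 = 1534.2763 + 1076.9720 = 2611.2483

Step 2: Recompute the slope with b₁ = (nΣxy − ΣxΣy) / (nΣx² − (Σx)²)
Numerator   = 11×2611.2483 − 64.97×353.59 = 28723.7313 − 22972.7423 = 5750.9890
Denominator = 11×513.7181 − 64.97² = 5650.8991 − 4221.1009 = 1429.7982
b₁(new) = 5750.9890 / 1429.7982 = 4.0222

(Same formula on the original sums: (10×1534.2763 − 50.07×281.31) / (10×291.7081 − 50.07²) = 1257.5713 / 410.0761 = 3.0667, matching the given fit.)

Step 3: Change in slope
Δβ₁ = 4.0222 − 3.0667 = +0.9555
Relative change = +0.9555 / 3.0667 × 100% = +31.2%
→ the slope increases when the point is added.

A high-leverage point only changes the slope if it is off the original line; here y = 72.28 is above the original trend, so the slope increases.
In practice: refit with and without it and report both if conclusions differ; check such a point for data-entry or measurement error.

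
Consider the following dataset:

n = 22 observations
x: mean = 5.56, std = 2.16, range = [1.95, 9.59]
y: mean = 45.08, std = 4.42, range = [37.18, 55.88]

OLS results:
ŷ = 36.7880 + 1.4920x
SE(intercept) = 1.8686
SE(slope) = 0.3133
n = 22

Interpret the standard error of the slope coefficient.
The slope 1.4920 is pinned down to within about ±0.3133 (one SE) by these data — relative uncertainty 21.0%, i.e. moderately precise.

SE(β̂₁) = s / √Sxx, where s is the residual standard deviation and Sxx = Σ(x − x̄)². It is the yardstick for how far β̂₁ = 1.4920 could plausibly be from the true slope.

Relative precision:
- SE / |β̂₁| = 0.3133 / 1.4920 = 21.0%
- Rule of thumb (under 20%: precise; 20% to under 50%: moderately precise; 50% or more: imprecise) → moderately precise

Rough 95% range (±2 SE): 1.4920 ± 0.6266 → (0.8654, 2.1186).

What drives SE(β̂₁): larger n (here n = 22) → smaller SE; wider spread of x values → smaller SE.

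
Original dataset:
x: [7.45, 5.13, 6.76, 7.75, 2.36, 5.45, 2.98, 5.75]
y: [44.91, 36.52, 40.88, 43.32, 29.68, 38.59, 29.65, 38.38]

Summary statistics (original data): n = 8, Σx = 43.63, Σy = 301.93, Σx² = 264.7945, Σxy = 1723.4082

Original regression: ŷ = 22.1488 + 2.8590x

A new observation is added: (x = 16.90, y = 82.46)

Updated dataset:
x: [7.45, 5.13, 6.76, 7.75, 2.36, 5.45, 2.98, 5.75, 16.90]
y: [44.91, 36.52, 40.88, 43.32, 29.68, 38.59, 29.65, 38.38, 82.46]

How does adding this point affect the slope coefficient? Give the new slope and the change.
New slope β₁ = 3.7105 versus 2.8590 before: a change of +0.8515 (+29.8%).

The new point has HIGH LEVERAGE: x = 16.90 is far from the original mean x̄ = 43.63/8 ≈ 5.45 (original range [2.36, 7.75]).

Step 1: Update the sums with the new point (n goes from 8 to 9)
Σx  = 43.63 + 16.90 = 60.53
Σy  = 301.93 + 82.46 = 384.39
Σx² = 264.7945 + 16.90² = 264.7945 + 285.6100 = 550.4045
Σxy = 1723.4082 + 16.90×82.46 = 1723.4082 + 1393.5740 = 3116.9822

Step 2: Recompute the slope with b₁ = (nΣxy − ΣxΣy) / (nΣx² − (Σx)²)
Numerator   = 9×3116.9822 − 60.53×384.39 = 28052.8398 − 23267.1267 = 4785.7131
Denominator = 9×550.4045 − 60.53² = 4953.6405 − 3663.8809 = 1289.7596
b₁(new) = 4785.7131 / 1289.7596 = 3.7105

(Same formula on the original sums: (8×1723.4082 − 43.63×301.93) / (8×264.7945 − 43.63²) = 614.0597 / 214.7791 = 2.8590, matching the given fit.)

Step 3: Change in slope
Δβ₁ = 3.7105 − 2.8590 = +0.8515
Relative change = +0.8515 / 2.8590 × 100% = +29.8%
→ the slope increases when the point is added.

A high-leverage point only changes the slope if it is off the original line; here y = 82.46 is above the original trend, so the slope increases.
In practice: investigate whether it comes from the same population as the rest of the sample.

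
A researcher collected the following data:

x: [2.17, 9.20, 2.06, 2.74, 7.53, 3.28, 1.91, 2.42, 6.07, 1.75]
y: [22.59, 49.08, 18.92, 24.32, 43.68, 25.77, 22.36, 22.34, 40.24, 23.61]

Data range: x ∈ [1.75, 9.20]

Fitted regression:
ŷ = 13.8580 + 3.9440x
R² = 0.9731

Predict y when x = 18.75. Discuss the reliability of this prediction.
The equation gives ŷ = 87.8080; however x = 18.75 is 9.55 units above the observed range, so this extrapolated value should not be trusted.

Prediction calculation:
ŷ = 13.8580 + 3.9440 × 18.75
ŷ = 87.8080

Reliability:
- Data range: x ∈ [1.75, 9.20]
- Prediction point: x = 18.75 is 9.55 units above the observed range → this is EXTRAPOLATION, not interpolation

Why that matters here:
- The standard error of prediction grows with (x − x̄)², and x = 18.75 is far from x̄ = 3.91
- Real relationships often flatten, saturate, or turn nonlinear at extremes
- R² describes fit only over the sampled x values; it says nothing about behaviour beyond them

A defensible statement: 'if the linear trend continued to x = 18.75, y would be about 87.8080' — the premise is untested.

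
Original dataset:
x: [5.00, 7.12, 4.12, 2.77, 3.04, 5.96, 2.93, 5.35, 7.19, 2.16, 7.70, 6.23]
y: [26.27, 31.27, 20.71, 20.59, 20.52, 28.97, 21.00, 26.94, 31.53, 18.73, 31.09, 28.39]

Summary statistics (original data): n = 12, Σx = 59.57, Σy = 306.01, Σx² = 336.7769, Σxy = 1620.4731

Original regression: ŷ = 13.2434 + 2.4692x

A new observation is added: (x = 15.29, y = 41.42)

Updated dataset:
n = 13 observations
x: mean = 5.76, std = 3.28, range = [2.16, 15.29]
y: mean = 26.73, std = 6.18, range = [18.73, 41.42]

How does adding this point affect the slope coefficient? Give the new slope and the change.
The slope changes from 2.4692 to 1.8147 (change of -0.6545, or -26.5%).

x = 15.29 lies well outside the original x-range [2.16, 7.70] (x̄ ≈ 4.96), so this observation has high leverage and can move the slope substantially.

Step 1: Update the sums with the new point (n goes from 12 to 13)
Σx  = 59.57 + 15.29 = 74.86
Σy  = 306.01 + 41.42 = 347.43
Σx² = 336.7769 + 15.29² = 336.7769 + 233.7841 = 570.5610
Σxy = 1620.4731 + 15.29×41.42 = 1620.4731 + 633.3118 = 2253.7849

Step 2: Recompute the slope with b₁ = (nΣxy − ΣxΣy) / (nΣx² − (Σx)²)
Numerator   = 13×2253.7849 − 74.86×347.43 = 29299.2037 − 26008.6098 = 3290.5939
Denominator = 13×570.5610 − 74.86² = 7417.2930 − 5604.0196 = 1813.2734
b₁(new) = 3290.5939 / 1813.2734 = 1.8147

(Same formula on the original sums: (12×1620.4731 − 59.57×306.01) / (12×336.7769 − 59.57²) = 1216.6615 / 492.7379 = 2.4692, matching the given fit.)

Step 3: Change in slope
Δβ₁ = 1.8147 − 2.4692 = -0.6545
Relative change = -0.6545 / 2.4692 × 100% = -26.5%
→ the slope decreases when the point is added.

A high-leverage point only changes the slope if it is off the original line; here y = 41.42 is below the original trend, so the slope decreases.
In practice: check such a point for data-entry or measurement error; refit with and without it and report both if conclusions differ.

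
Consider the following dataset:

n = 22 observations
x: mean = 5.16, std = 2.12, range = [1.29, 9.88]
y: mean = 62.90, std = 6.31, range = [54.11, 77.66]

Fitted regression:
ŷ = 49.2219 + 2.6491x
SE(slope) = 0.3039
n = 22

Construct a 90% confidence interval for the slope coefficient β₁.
The 90% CI for β₁ is (2.1250, 3.1732)

Confidence interval for the slope:

The 90% CI for β₁ is: β̂₁ ± t*(α/2, n-2) × SE(β̂₁)

Step 1: Find critical t-value
- Confidence level = 0.9
- Degrees of freedom = n - 2 = 22 - 2 = 20
- t*(α/2, 20) = 1.7247

Step 2: Calculate margin of error
Margin = 1.7247 × 0.3039 = 0.5241

Step 3: Construct interval
CI = 2.6491 ± 0.5241
CI = (2.1250, 3.1732)

Interpretation: intervals built this way capture the true β₁ in 90% of repeated samples; here the plausible range for the per-unit effect of x on y is 2.1250 to 3.1732.
Both endpoints are positive, so the data support a genuinely positive slope at this confidence level.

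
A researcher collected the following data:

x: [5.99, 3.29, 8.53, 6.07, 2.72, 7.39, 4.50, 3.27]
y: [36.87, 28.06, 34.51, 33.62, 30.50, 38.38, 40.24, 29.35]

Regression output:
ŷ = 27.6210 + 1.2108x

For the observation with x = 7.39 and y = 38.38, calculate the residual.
Residual = 1.8112

The residual is the difference between the actual value and the predicted value:

Residual = y - ŷ

Step 1: Calculate predicted value
ŷ = 27.6210 + 1.2108 × 7.39
ŷ = 36.5688

Step 2: Calculate residual
Residual = 38.38 - 36.5688
Residual = 1.8112

Interpretation: the model underestimates the actual value by 1.8112 at this point (positive residual → observation lies above the fitted line).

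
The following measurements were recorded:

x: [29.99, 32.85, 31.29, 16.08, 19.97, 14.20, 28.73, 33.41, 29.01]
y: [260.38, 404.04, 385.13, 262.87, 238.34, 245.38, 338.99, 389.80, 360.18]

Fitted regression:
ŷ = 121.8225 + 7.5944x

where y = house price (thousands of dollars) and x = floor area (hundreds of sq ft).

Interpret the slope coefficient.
For each additional hundred sq ft of floor area, predicted house price increases by approximately 7.5944 thousand dollars.

β₁ = 7.5944 is the change in predicted house price (thousand dollars) per additional hundred sq ft of floor area.

Interpretation:
- Floor area up by 1 hundred sq ft → predicted house price increases by 7.5944 thousand dollars
- This is a linear approximation: the same per-unit change is assumed across the whole observed x range
- The sign (+) gives the direction; the magnitude 7.5944 gives the size of the effect per hundred sq ft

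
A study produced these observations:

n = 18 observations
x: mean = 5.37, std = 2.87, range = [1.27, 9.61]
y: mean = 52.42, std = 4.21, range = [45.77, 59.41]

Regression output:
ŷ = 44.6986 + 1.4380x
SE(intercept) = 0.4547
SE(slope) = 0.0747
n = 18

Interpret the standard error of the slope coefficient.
SE(β̂₁) = 0.0747 is the estimated standard deviation of the slope estimate across repeated samples; relative to β̂₁ = 1.4380 that is 5.2%, a precise estimate.

SE(β̂₁) = 0.0747 says: if we drew many samples of n = 18 from the same population and refit each time, the fitted slopes would scatter with a standard deviation of roughly 0.0747 around the true β₁.

Relative precision:
- SE / |β̂₁| = 0.0747 / 1.4380 = 5.2%
- Rule of thumb (under 20%: precise; 20% to under 50%: moderately precise; 50% or more: imprecise) → precise

Link to interval estimation: a confidence interval for β₁ is β̂₁ ± t* × 0.0747, so SE sets the half-width per unit of t*.

What drives SE(β̂₁): wider spread of x values → smaller SE; more residual scatter → larger SE.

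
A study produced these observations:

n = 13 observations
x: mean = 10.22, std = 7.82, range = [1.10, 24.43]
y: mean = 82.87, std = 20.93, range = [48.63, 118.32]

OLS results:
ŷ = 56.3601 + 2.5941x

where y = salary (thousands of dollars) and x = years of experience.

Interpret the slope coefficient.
For each additional year of experience, predicted salary increases by approximately 2.5941 thousand dollars.

The slope β₁ = 2.5941 gives the rate at which the fitted salary changes with experience.

Interpretation:
- Experience up by 1 year → predicted salary increases by 2.5941 thousand dollars
- This is a linear approximation: the same per-unit change is assumed across the whole observed x range
- The sign (+) gives the direction; the magnitude 2.5941 gives the size of the effect per year

(β₀ = 56.3601 is the fitted value at x = 0 and is not part of the slope interpretation.)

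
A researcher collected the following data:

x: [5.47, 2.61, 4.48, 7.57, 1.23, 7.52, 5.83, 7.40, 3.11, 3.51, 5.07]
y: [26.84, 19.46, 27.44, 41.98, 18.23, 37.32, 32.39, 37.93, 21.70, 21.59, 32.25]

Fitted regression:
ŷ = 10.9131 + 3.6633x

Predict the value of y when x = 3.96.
ŷ = 25.4198

Plug x = 3.96 into the fitted line:

ŷ = 10.9131 + 3.6633 × 3.96
ŷ = 10.9131 + 14.5067
ŷ = 25.4198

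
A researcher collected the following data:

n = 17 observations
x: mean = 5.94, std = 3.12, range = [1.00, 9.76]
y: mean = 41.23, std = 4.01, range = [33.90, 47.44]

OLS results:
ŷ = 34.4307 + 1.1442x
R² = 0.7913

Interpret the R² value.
About 79.13% of the variability in y is accounted for by the regression on x (R² = 0.7913) — a strong linear fit.

The coefficient of determination R² is the fraction of the total variation in y that the fitted line accounts for.

Here R² = 0.7913:
- Explained: 79.13% of the variation in y
- Unexplained (residual): 100% − 79.13% = 20.87%
- Rule of thumb (below 0.3 weak; 0.3 to below 0.7 moderate; 0.7 and above strong) → strong

Note: R² never decreases when predictors are added, so it should not be used alone to compare models of different size.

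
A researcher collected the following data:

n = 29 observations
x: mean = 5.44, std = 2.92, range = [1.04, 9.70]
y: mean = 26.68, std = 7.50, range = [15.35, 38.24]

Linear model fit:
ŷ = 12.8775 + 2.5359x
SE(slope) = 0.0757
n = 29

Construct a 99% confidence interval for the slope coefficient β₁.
The 99% CI for β₁ is (2.3262, 2.7456)

Confidence interval for the slope:

The 99% CI for β₁ is: β̂₁ ± t*(α/2, n-2) × SE(β̂₁)

Step 1: Find critical t-value
- Confidence level = 0.99
- Degrees of freedom = n - 2 = 29 - 2 = 27
- t*(α/2, 27) = 2.7707

Step 2: Calculate margin of error
Margin = 2.7707 × 0.0757 = 0.2097

Step 3: Construct interval
CI = 2.5359 ± 0.2097
CI = (2.3262, 2.7456)

Interpretation: intervals built this way capture the true β₁ in 99% of repeated samples; here the plausible range for the per-unit effect of x on y is 2.3262 to 2.7456.
Both endpoints are positive, so the data support a genuinely positive slope at this confidence level.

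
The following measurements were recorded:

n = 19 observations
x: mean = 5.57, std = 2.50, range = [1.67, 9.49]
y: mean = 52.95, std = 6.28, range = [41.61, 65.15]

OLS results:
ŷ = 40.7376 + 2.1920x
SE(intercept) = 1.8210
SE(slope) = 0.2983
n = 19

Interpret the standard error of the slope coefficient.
The slope 2.1920 is pinned down to within about ±0.2983 (one SE) by these data — relative uncertainty 13.6%, i.e. precise.

SE(β̂₁) = 0.2983 says: if we drew many samples of n = 19 from the same population and refit each time, the fitted slopes would scatter with a standard deviation of roughly 0.2983 around the true β₁.

Relative precision:
- SE / |β̂₁| = 0.2983 / 2.1920 = 13.6%
- Rule of thumb (under 20%: precise; 20% to under 50%: moderately precise; 50% or more: imprecise) → precise

Rough 95% range (±2 SE): 2.1920 ± 0.5966 → (1.5954, 2.7886).

What drives SE(β̂₁): wider spread of x values → smaller SE.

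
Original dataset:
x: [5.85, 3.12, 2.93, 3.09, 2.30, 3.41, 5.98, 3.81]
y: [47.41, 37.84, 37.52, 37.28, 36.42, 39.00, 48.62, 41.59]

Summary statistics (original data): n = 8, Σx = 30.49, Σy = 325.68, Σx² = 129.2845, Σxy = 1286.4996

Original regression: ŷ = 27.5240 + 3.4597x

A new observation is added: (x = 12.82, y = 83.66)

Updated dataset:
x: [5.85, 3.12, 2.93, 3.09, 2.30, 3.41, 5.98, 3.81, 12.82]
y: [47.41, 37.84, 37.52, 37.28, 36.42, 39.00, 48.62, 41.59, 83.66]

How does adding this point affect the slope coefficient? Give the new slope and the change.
The slope changes from 3.4597 to 4.5669 (change of +1.1072, or +32.0%).

x = 12.82 lies well outside the original x-range [2.30, 5.98] (x̄ ≈ 3.81), so this observation has high leverage and can move the slope substantially.

Step 1: Update the sums with the new point (n goes from 8 to 9)
Σx  = 30.49 + 12.82 = 43.31
Σy  = 325.68 + 83.66 = 409.34
Σx² = 129.2845 + 12.82² = 129.2845 + 164.3524 = 293.6369
Σxy = 1286.4996 + 12.82×83.66 = 1286.4996 + 1072.5212 = 2359.0208

Step 2: Recompute the slope with b₁ = (nΣxy − ΣxΣy) / (nΣx² − (Σx)²)
Numerator   = 9×2359.0208 − 43.31×409.34 = 21231.1872 − 17728.5154 = 3502.6718
Denominator = 9×293.6369 − 43.31² = 2642.7321 − 1875.7561 = 766.9760
b₁(new) = 3502.6718 / 766.9760 = 4.5669

(Same formula on the original sums: (8×1286.4996 − 30.49×325.68) / (8×129.2845 − 30.49²) = 362.0136 / 104.6359 = 3.4597, matching the given fit.)

Step 3: Change in slope
Δβ₁ = 4.5669 − 3.4597 = +1.1072
Relative change = +1.1072 / 3.4597 × 100% = +32.0%
→ the slope increases when the point is added.

Because the point sits above the extension of the original line at a high-leverage x, it tilts the fit up.
In practice: refit with and without it and report both if conclusions differ; check such a point for data-entry or measurement error.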